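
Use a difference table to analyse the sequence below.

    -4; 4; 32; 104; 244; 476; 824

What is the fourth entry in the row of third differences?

First differences: 8, 28, 72, 140, 232, 348
Second differences: 20, 44, 68, 92, 116
Third differences: 24, 24, 24, 24

24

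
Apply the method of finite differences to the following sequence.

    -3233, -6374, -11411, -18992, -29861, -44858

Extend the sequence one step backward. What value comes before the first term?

First differences: -3141, -5037, -7581, -10869, -14997
Second differences: -1896, -2544, -3288, -4128
Third differences: -648, -744, -840
Fourth differences: -96, -96
The fourth differences are constant at -96.
Work back: -648 + 96 = -552;  -1896 + 552 = -1344;  -3141 + 1344 = -1797;  -3233 + 1797 = -1436

-1436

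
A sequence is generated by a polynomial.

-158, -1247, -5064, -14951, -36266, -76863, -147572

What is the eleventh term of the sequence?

-1079168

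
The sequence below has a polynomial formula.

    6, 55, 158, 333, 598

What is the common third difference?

D1: 49, 103, 175, 265
D2: 54, 72, 90
D3: 18, 18

18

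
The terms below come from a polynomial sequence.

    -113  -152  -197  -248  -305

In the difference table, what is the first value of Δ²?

-6

Δ: -39, -45, -51, -57
Δ²: -6, -6, -6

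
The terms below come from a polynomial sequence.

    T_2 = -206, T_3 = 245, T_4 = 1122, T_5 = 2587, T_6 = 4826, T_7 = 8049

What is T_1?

Δ: 451  877  1465  2239  3223
Δ²: 426  588  774  984
Δ³: 162  186  210
Δ⁴: 24  24
The fourth differences are constant at 24.
Work back: 162 − 24 = 138;  426 − 138 = 288;  451 − 288 = 163;  -206 − 163 = -369

-369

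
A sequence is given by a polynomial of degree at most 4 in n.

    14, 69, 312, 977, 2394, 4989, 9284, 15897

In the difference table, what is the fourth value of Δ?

First differences: 55, 243, 665, 1417, 2595, 4295, 6613
Second differences: 188, 422, 752, 1178, 1700, 2318
Third differences: 234, 330, 426, 522, 618
Fourth differences: 96, 96, 96, 96

1417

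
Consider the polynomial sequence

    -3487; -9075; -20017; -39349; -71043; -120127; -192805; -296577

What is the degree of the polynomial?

5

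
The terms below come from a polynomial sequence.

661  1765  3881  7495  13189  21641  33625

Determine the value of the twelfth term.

Δ: 1104, 2116, 3614, 5694, 8452, 11984
Δ²: 1012, 1498, 2080, 2758, 3532
Δ³: 486, 582, 678, 774
Δ⁴: 96, 96, 96
The fourth differences are constant (96).
774 + 96 = 870;  3532 + 870 = 4402;  11984 + 4402 = 16386;  33625 + 16386 = 50011
870 + 96 = 966;  4402 + 966 = 5368;  16386 + 5368 = 21754;  50011 + 21754 = 71765
966 + 96 = 1062;  5368 + 1062 = 6430;  21754 + 6430 = 28184;  71765 + 28184 = 99949
1062 + 96 = 1158;  6430 + 1158 = 7588;  28184 + 7588 = 35772;  99949 + 35772 = 135721
1158 + 96 = 1254;  7588 + 1254 = 8842;  35772 + 8842 = 44614;  135721 + 44614 = 180335

180335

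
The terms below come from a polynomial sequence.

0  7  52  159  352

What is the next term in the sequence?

655

D1: 7  45  107  193
D2: 38  62  86
D3: 24  24
Third differences constant at 24.
86 + 24 = 110;  193 + 110 = 303;  352 + 303 = 655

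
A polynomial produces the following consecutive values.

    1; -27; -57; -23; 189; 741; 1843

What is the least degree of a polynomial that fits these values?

Δ: -28, -30, 34, 212, 552, 1102
Δ²: -2, 64, 178, 340, 550
Δ³: 66, 114, 162, 210
Δ⁴: 48, 48, 48
The fourth differences are constant, so the polynomial has degree 4.

4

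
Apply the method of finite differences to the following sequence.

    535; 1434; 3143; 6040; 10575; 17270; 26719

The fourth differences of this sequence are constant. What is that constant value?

72

D1: 899, 1709, 2897, 4535, 6695, 9449
D2: 810, 1188, 1638, 2160, 2754
D3: 378, 450, 522, 594
D4: 72, 72, 72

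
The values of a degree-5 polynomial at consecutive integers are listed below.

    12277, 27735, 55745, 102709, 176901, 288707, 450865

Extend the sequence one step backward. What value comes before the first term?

4601

15458, 28010, 46964, 74192, 111806, 162158
12552, 18954, 27228, 37614, 50352
6402, 8274, 10386, 12738
1872, 2112, 2352
240, 240
The fifth differences are constant at 240.
Work back: 1872 − 240 = 1632;  6402 − 1632 = 4770;  12552 − 4770 = 7782;  15458 − 7782 = 7676;  12277 − 7676 = 4601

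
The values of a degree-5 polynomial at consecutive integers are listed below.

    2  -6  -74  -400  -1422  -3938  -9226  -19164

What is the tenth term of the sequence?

Δ: -8  -68  -326  -1022  -2516  -5288  -9938
Δ²: -60  -258  -696  -1494  -2772  -4650
Δ³: -198  -438  -798  -1278  -1878
Δ⁴: -240  -360  -480  -600
Δ⁵: -120  -120  -120
Constant fifth difference = -120, so extend:
-600 − 120 = -720;  -1878 − 720 = -2598;  -4650 − 2598 = -7248;  -9938 − 7248 = -17186;  -19164 − 17186 = -36350
-720 − 120 = -840;  -2598 − 840 = -3438;  -7248 − 3438 = -10686;  -17186 − 10686 = -27872;  -36350 − 27872 = -64222

-64222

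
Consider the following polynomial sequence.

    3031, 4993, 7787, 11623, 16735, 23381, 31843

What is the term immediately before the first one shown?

1962, 2794, 3836, 5112, 6646, 8462
832, 1042, 1276, 1534, 1816
210, 234, 258, 282
24, 24, 24
The fourth differences are constant at 24.
Work back: 210 − 24 = 186;  832 − 186 = 646;  1962 − 646 = 1316;  3031 − 1316 = 1715

1715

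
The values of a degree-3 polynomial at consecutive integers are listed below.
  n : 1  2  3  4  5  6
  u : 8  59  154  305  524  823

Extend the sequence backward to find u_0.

-11

D1: 51  95  151  219  299
D2: 44  56  68  80
D3: 12  12  12
The third differences are constant at 12.
Work back: 44 − 12 = 32;  51 − 32 = 19;  8 − 19 = -11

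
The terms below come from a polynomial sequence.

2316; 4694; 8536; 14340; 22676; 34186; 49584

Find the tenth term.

127326

Δ: 2378, 3842, 5804, 8336, 11510, 15398
Δ²: 1464, 1962, 2532, 3174, 3888
Δ³: 498, 570, 642, 714
Δ⁴: 72, 72, 72
Constant fourth difference = 72, so extend:
714 + 72 = 786;  3888 + 786 = 4674;  15398 + 4674 = 20072;  49584 + 20072 = 69656
786 + 72 = 858;  4674 + 858 = 5532;  20072 + 5532 = 25604;  69656 + 25604 = 95260
858 + 72 = 930;  5532 + 930 = 6462;  25604 + 6462 = 32066;  95260 + 32066 = 127326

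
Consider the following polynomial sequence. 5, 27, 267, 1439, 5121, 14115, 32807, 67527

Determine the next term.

Δ: 22, 240, 1172, 3682, 8994, 18692, 34720
Δ²: 218, 932, 2510, 5312, 9698, 16028
Δ³: 714, 1578, 2802, 4386, 6330
Δ⁴: 864, 1224, 1584, 1944
Δ⁵: 360, 360, 360
The fifth differences are constant (360).
1944 + 360 = 2304;  6330 + 2304 = 8634;  16028 + 8634 = 24662;  34720 + 24662 = 59382;  67527 + 59382 = 126909

126909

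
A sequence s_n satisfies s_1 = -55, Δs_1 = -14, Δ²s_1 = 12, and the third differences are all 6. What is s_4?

Build the table forward from the leading diagonal:
Δ³: 6, 6, 6, 6
Δ²: 12, 18, 24, 30
Δ: -14, -2, 16, 40
s: -55, -69, -71, -55

-55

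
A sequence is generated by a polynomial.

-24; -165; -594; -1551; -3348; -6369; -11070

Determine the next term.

-17979

D1: -141 , -429 , -957 , -1797 , -3021 , -4701
D2: -288 , -528 , -840 , -1224 , -1680
D3: -240 , -312 , -384 , -456
D4: -72 , -72 , -72
The fourth differences are constant (-72).
-456 − 72 = -528;  -1680 − 528 = -2208;  -4701 − 2208 = -6909;  -11070 − 6909 = -17979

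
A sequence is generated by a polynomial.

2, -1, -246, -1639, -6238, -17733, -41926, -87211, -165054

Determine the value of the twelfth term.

-764751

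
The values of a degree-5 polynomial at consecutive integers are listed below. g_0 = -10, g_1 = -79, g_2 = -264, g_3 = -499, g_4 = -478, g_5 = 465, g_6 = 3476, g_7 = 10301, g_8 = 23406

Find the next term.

46097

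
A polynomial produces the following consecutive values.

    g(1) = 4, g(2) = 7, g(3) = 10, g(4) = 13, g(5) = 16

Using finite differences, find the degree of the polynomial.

1

First differences: 3, 3, 3, 3
The first differences are constant, so the polynomial has degree 1.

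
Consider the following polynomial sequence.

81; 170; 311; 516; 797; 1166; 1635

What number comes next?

89  141  205  281  369  469
52  64  76  88  100
12  12  12  12
Third differences constant at 12.
100 + 12 = 112;  469 + 112 = 581;  1635 + 581 = 2216

2216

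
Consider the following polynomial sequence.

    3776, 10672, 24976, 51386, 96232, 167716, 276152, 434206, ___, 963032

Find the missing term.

657136

Using the first 8 terms:
First differences: 6896, 14304, 26410, 44846, 71484, 108436, 158054
Second differences: 7408, 12106, 18436, 26638, 36952, 49618
Third differences: 4698, 6330, 8202, 10314, 12666
Fourth differences: 1632, 1872, 2112, 2352
Fifth differences: 240, 240, 240
Constant fifth difference = 240.
Extend forward: 2352 + 240 = 2592;  12666 + 2592 = 15258;  49618 + 15258 = 64876;  158054 + 64876 = 222930;  434206 + 222930 = 657136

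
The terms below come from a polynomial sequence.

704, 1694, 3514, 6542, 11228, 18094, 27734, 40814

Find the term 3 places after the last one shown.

First differences: 990  1820  3028  4686  6866  9640  13080
Second differences: 830  1208  1658  2180  2774  3440
Third differences: 378  450  522  594  666
Fourth differences: 72  72  72  72
Fourth differences constant at 72.
666 + 72 = 738;  3440 + 738 = 4178;  13080 + 4178 = 17258;  40814 + 17258 = 58072
738 + 72 = 810;  4178 + 810 = 4988;  17258 + 4988 = 22246;  58072 + 22246 = 80318
810 + 72 = 882;  4988 + 882 = 5870;  22246 + 5870 = 28116;  80318 + 28116 = 108434

108434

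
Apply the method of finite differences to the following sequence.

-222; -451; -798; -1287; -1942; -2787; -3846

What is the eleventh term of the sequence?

First differences: -229 , -347 , -489 , -655 , -845 , -1059
Second differences: -118 , -142 , -166 , -190 , -214
Third differences: -24 , -24 , -24 , -24
The third differences are constant (-24).
-214 − 24 = -238;  -1059 − 238 = -1297;  -3846 − 1297 = -5143
-238 − 24 = -262;  -1297 − 262 = -1559;  -5143 − 1559 = -6702
-262 − 24 = -286;  -1559 − 286 = -1845;  -6702 − 1845 = -8547
-286 − 24 = -310;  -1845 − 310 = -2155;  -8547 − 2155 = -10702

-10702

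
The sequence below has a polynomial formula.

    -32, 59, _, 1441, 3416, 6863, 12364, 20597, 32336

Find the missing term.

Using the last 6 terms:
Δ: 1975, 3447, 5501, 8233, 11739
Δ²: 1472, 2054, 2732, 3506
Δ³: 582, 678, 774
Δ⁴: 96, 96
Constant fourth difference = 96.
Extend backward: 582 − 96 = 486;  1472 − 486 = 986;  1975 − 986 = 989;  1441 − 989 = 452

452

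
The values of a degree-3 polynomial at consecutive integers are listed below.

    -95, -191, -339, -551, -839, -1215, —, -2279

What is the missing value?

Using the first 6 terms:
Δ: -96  -148  -212  -288  -376
Δ²: -52  -64  -76  -88
Δ³: -12  -12  -12
Constant third difference = -12.
Extend forward: -88 − 12 = -100;  -376 − 100 = -476;  -1215 − 476 = -1691

-1691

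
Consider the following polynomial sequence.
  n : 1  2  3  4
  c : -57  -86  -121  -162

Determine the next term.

-209

First differences: -29, -35, -41
Second differences: -6, -6
The second differences are constant (-6).
-41 − 6 = -47;  -162 − 47 = -209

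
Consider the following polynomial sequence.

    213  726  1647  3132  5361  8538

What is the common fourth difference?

24

D1: 513, 921, 1485, 2229, 3177
D2: 408, 564, 744, 948
D3: 156, 180, 204
D4: 24, 24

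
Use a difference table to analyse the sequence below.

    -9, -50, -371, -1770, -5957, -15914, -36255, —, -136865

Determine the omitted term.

-73586

Using the first 7 terms:
Δ: -41, -321, -1399, -4187, -9957, -20341
Δ²: -280, -1078, -2788, -5770, -10384
Δ³: -798, -1710, -2982, -4614
Δ⁴: -912, -1272, -1632
Δ⁵: -360, -360
Constant fifth difference = -360.
Extend forward: -1632 − 360 = -1992;  -4614 − 1992 = -6606;  -10384 − 6606 = -16990;  -20341 − 16990 = -37331;  -36255 − 37331 = -73586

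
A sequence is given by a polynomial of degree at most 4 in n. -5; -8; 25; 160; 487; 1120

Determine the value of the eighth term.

-3, 33, 135, 327, 633
36, 102, 192, 306
66, 90, 114
24, 24
Constant fourth difference = 24, so extend:
114 + 24 = 138;  306 + 138 = 444;  633 + 444 = 1077;  1120 + 1077 = 2197
138 + 24 = 162;  444 + 162 = 606;  1077 + 606 = 1683;  2197 + 1683 = 3880

3880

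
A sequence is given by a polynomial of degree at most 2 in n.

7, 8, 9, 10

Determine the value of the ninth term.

15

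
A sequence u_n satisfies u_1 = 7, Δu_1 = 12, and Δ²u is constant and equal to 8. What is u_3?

Build the table forward from the leading diagonal:
Δ²: 8  8  8
Δ: 12  20  28
u: 7  19  39

39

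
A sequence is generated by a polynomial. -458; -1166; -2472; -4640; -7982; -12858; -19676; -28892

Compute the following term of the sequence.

-41010

Δ: -708, -1306, -2168, -3342, -4876, -6818, -9216
Δ²: -598, -862, -1174, -1534, -1942, -2398
Δ³: -264, -312, -360, -408, -456
Δ⁴: -48, -48, -48, -48
Fourth differences constant at -48.
-456 − 48 = -504;  -2398 − 504 = -2902;  -9216 − 2902 = -12118;  -28892 − 12118 = -41010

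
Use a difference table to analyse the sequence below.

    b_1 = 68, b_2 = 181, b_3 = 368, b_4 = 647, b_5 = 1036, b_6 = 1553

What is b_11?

6688

113, 187, 279, 389, 517
74, 92, 110, 128
18, 18, 18
Constant third difference = 18, so extend:
128 + 18 = 146;  517 + 146 = 663;  1553 + 663 = 2216
146 + 18 = 164;  663 + 164 = 827;  2216 + 827 = 3043
164 + 18 = 182;  827 + 182 = 1009;  3043 + 1009 = 4052
182 + 18 = 200;  1009 + 200 = 1209;  4052 + 1209 = 5261
200 + 18 = 218;  1209 + 218 = 1427;  5261 + 1427 = 6688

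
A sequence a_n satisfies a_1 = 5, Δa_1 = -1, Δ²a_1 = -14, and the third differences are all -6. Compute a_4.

Build the table forward from the leading diagonal:
Third differences: -6  -6  -6  -6
Second differences: -14  -20  -26  -32
First differences: -1  -15  -35  -61
a: 5  4  -11  -46

-46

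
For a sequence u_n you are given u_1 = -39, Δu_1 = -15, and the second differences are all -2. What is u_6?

-134

Build the table forward from the leading diagonal:
Δ²: -2, -2, -2, -2, -2, -2
Δ: -15, -17, -19, -21, -23, -25
u: -39, -54, -71, -90, -111, -134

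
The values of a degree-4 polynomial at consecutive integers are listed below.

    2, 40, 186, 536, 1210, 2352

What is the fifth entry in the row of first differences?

First differences: 38, 146, 350, 674, 1142
Second differences: 108, 204, 324, 468
Third differences: 96, 120, 144
Fourth differences: 24, 24

1142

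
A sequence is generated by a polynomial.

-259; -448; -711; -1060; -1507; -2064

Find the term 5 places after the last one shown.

-189  -263  -349  -447  -557
-74  -86  -98  -110
-12  -12  -12
Third differences constant at -12.
-110 − 12 = -122;  -557 − 122 = -679;  -2064 − 679 = -2743
-122 − 12 = -134;  -679 − 134 = -813;  -2743 − 813 = -3556
-134 − 12 = -146;  -813 − 146 = -959;  -3556 − 959 = -4515
-146 − 12 = -158;  -959 − 158 = -1117;  -4515 − 1117 = -5632
-158 − 12 = -170;  -1117 − 170 = -1287;  -5632 − 1287 = -6919

-6919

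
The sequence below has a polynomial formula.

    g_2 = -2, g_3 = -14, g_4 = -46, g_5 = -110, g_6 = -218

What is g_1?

2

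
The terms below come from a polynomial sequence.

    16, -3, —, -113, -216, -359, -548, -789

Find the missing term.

-44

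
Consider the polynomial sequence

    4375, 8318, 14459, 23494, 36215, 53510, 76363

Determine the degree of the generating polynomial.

4

3943, 6141, 9035, 12721, 17295, 22853
2198, 2894, 3686, 4574, 5558
696, 792, 888, 984
96, 96, 96
The fourth differences are constant, so the polynomial has degree 4.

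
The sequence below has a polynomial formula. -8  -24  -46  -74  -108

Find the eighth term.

-246

Δ: -16, -22, -28, -34
Δ²: -6, -6, -6
Second differences constant at -6.
-34 − 6 = -40;  -108 − 40 = -148
-40 − 6 = -46;  -148 − 46 = -194
-46 − 6 = -52;  -194 − 52 = -246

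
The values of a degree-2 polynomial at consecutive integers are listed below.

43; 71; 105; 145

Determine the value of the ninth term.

435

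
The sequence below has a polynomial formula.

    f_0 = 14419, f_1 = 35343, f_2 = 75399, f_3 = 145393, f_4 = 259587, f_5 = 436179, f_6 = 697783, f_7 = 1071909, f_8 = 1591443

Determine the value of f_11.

First differences: 20924, 40056, 69994, 114194, 176592, 261604, 374126, 519534
Second differences: 19132, 29938, 44200, 62398, 85012, 112522, 145408
Third differences: 10806, 14262, 18198, 22614, 27510, 32886
Fourth differences: 3456, 3936, 4416, 4896, 5376
Fifth differences: 480, 480, 480, 480
Constant fifth difference = 480, so extend:
5376 + 480 = 5856;  32886 + 5856 = 38742;  145408 + 38742 = 184150;  519534 + 184150 = 703684;  1591443 + 703684 = 2295127
5856 + 480 = 6336;  38742 + 6336 = 45078;  184150 + 45078 = 229228;  703684 + 229228 = 932912;  2295127 + 932912 = 3228039
6336 + 480 = 6816;  45078 + 6816 = 51894;  229228 + 51894 = 281122;  932912 + 281122 = 1214034;  3228039 + 1214034 = 4442073

4442073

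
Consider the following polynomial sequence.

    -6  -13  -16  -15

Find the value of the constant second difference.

Δ: -7, -3, 1
Δ²: 4, 4

4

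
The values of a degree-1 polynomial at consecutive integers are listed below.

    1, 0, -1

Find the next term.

-2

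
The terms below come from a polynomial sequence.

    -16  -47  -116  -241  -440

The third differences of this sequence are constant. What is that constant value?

-18

D1: -31, -69, -125, -199
D2: -38, -56, -74
D3: -18, -18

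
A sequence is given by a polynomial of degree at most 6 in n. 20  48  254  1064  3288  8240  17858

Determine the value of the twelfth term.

D1: 28, 206, 810, 2224, 4952, 9618
D2: 178, 604, 1414, 2728, 4666
D3: 426, 810, 1314, 1938
D4: 384, 504, 624
D5: 120, 120
Fifth differences constant at 120.
624 + 120 = 744;  1938 + 744 = 2682;  4666 + 2682 = 7348;  9618 + 7348 = 16966;  17858 + 16966 = 34824
744 + 120 = 864;  2682 + 864 = 3546;  7348 + 3546 = 10894;  16966 + 10894 = 27860;  34824 + 27860 = 62684
864 + 120 = 984;  3546 + 984 = 4530;  10894 + 4530 = 15424;  27860 + 15424 = 43284;  62684 + 43284 = 105968
984 + 120 = 1104;  4530 + 1104 = 5634;  15424 + 5634 = 21058;  43284 + 21058 = 64342;  105968 + 64342 = 170310
1104 + 120 = 1224;  5634 + 1224 = 6858;  21058 + 6858 = 27916;  64342 + 27916 = 92258;  170310 + 92258 = 262568

262568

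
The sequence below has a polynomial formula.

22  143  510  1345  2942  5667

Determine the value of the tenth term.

37687

Δ: 121  367  835  1597  2725
Δ²: 246  468  762  1128
Δ³: 222  294  366
Δ⁴: 72  72
Fourth differences constant at 72.
366 + 72 = 438;  1128 + 438 = 1566;  2725 + 1566 = 4291;  5667 + 4291 = 9958
438 + 72 = 510;  1566 + 510 = 2076;  4291 + 2076 = 6367;  9958 + 6367 = 16325
510 + 72 = 582;  2076 + 582 = 2658;  6367 + 2658 = 9025;  16325 + 9025 = 25350
582 + 72 = 654;  2658 + 654 = 3312;  9025 + 3312 = 12337;  25350 + 12337 = 37687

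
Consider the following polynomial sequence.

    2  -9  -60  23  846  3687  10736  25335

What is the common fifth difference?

240

First differences: -11, -51, 83, 823, 2841, 7049, 14599
Second differences: -40, 134, 740, 2018, 4208, 7550
Third differences: 174, 606, 1278, 2190, 3342
Fourth differences: 432, 672, 912, 1152
Fifth differences: 240, 240, 240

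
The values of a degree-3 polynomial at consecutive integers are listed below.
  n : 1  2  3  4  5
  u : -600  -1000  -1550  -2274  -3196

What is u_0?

Δ: -400, -550, -724, -922
Δ²: -150, -174, -198
Δ³: -24, -24
The third differences are constant at -24.
Work back: -150 + 24 = -126;  -400 + 126 = -274;  -600 + 274 = -326

-326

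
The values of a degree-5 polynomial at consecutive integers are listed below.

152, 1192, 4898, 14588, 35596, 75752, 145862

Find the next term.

260188

First differences: 1040, 3706, 9690, 21008, 40156, 70110
Second differences: 2666, 5984, 11318, 19148, 29954
Third differences: 3318, 5334, 7830, 10806
Fourth differences: 2016, 2496, 2976
Fifth differences: 480, 480
Fifth differences constant at 480.
2976 + 480 = 3456;  10806 + 3456 = 14262;  29954 + 14262 = 44216;  70110 + 44216 = 114326;  145862 + 114326 = 260188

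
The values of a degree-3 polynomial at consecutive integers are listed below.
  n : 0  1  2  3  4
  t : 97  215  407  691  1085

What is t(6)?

2275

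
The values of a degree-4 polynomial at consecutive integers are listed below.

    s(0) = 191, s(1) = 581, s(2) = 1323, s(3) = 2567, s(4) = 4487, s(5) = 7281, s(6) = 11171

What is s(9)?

31997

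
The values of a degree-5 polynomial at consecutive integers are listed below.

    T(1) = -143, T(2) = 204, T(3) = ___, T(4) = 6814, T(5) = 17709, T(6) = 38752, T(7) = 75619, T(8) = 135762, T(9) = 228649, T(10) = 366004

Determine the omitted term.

Using the last 7 terms:
D1: 10895, 21043, 36867, 60143, 92887, 137355
D2: 10148, 15824, 23276, 32744, 44468
D3: 5676, 7452, 9468, 11724
D4: 1776, 2016, 2256
D5: 240, 240
Constant fifth difference = 240.
Extend backward: 1776 − 240 = 1536;  5676 − 1536 = 4140;  10148 − 4140 = 6008;  10895 − 6008 = 4887;  6814 − 4887 = 1927

1927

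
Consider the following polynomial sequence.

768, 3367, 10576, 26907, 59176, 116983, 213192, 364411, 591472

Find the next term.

919911

First differences: 2599  7209  16331  32269  57807  96209  151219  227061
Second differences: 4610  9122  15938  25538  38402  55010  75842
Third differences: 4512  6816  9600  12864  16608  20832
Fourth differences: 2304  2784  3264  3744  4224
Fifth differences: 480  480  480  480
The fifth differences are constant (480).
4224 + 480 = 4704;  20832 + 4704 = 25536;  75842 + 25536 = 101378;  227061 + 101378 = 328439;  591472 + 328439 = 919911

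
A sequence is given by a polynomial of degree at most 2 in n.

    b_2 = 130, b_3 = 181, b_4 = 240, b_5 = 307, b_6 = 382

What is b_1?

Δ: 51, 59, 67, 75
Δ²: 8, 8, 8
The second differences are constant at 8.
Work back: 51 − 8 = 43;  130 − 43 = 87

87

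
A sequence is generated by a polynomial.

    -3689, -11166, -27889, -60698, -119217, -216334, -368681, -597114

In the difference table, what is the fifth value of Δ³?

-20856

D1: -7477, -16723, -32809, -58519, -97117, -152347, -228433
D2: -9246, -16086, -25710, -38598, -55230, -76086
D3: -6840, -9624, -12888, -16632, -20856
D4: -2784, -3264, -3744, -4224
D5: -480, -480, -480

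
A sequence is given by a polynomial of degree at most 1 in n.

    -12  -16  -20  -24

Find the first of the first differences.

-4

Δ: -4, -4, -4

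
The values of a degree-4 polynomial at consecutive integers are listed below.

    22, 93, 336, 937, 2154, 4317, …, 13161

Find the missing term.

7828

Using the first 6 terms:
First differences: 71  243  601  1217  2163
Second differences: 172  358  616  946
Third differences: 186  258  330
Fourth differences: 72  72
Constant fourth difference = 72.
Extend forward: 330 + 72 = 402;  946 + 402 = 1348;  2163 + 1348 = 3511;  4317 + 3511 = 7828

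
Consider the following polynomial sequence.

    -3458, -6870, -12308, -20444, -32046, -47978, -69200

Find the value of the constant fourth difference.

-96

Δ: -3412, -5438, -8136, -11602, -15932, -21222
Δ²: -2026, -2698, -3466, -4330, -5290
Δ³: -672, -768, -864, -960
Δ⁴: -96, -96, -96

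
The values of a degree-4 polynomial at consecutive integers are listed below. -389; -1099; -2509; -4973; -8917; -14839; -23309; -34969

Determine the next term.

-50533

First differences: -710, -1410, -2464, -3944, -5922, -8470, -11660
Second differences: -700, -1054, -1480, -1978, -2548, -3190
Third differences: -354, -426, -498, -570, -642
Fourth differences: -72, -72, -72, -72
The fourth differences are constant (-72).
-642 − 72 = -714;  -3190 − 714 = -3904;  -11660 − 3904 = -15564;  -34969 − 15564 = -50533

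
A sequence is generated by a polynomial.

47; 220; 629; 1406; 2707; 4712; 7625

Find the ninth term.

Δ: 173, 409, 777, 1301, 2005, 2913
Δ²: 236, 368, 524, 704, 908
Δ³: 132, 156, 180, 204
Δ⁴: 24, 24, 24
Fourth differences constant at 24.
204 + 24 = 228;  908 + 228 = 1136;  2913 + 1136 = 4049;  7625 + 4049 = 11674
228 + 24 = 252;  1136 + 252 = 1388;  4049 + 1388 = 5437;  11674 + 5437 = 17111

17111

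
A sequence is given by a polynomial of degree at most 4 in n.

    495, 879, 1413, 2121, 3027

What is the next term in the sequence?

4155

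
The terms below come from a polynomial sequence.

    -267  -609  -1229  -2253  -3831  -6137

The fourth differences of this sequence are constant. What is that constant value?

-24

Δ: -342, -620, -1024, -1578, -2306
Δ²: -278, -404, -554, -728
Δ³: -126, -150, -174
Δ⁴: -24, -24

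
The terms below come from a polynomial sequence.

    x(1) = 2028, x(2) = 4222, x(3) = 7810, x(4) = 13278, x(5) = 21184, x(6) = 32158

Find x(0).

814

D1: 2194  3588  5468  7906  10974
D2: 1394  1880  2438  3068
D3: 486  558  630
D4: 72  72
The fourth differences are constant at 72.
Work back: 486 − 72 = 414;  1394 − 414 = 980;  2194 − 980 = 1214;  2028 − 1214 = 814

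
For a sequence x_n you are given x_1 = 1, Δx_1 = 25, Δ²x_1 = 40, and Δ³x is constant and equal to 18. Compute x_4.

Build the table forward from the leading diagonal:
D3: 18  18  18  18
D2: 40  58  76  94
D1: 25  65  123  199
x: 1  26  91  214

214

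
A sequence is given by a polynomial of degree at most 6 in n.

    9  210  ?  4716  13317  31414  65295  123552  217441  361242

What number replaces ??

Using the last 7 terms:
First differences: 8601, 18097, 33881, 58257, 93889, 143801
Second differences: 9496, 15784, 24376, 35632, 49912
Third differences: 6288, 8592, 11256, 14280
Fourth differences: 2304, 2664, 3024
Fifth differences: 360, 360
Constant fifth difference = 360.
Extend backward: 2304 − 360 = 1944;  6288 − 1944 = 4344;  9496 − 4344 = 5152;  8601 − 5152 = 3449;  4716 − 3449 = 1267

1267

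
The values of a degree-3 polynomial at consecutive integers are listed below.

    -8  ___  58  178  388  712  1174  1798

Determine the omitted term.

Using the last 6 terms:
120  210  324  462  624
90  114  138  162
24  24  24
Constant third difference = 24.
Extend backward: 90 − 24 = 66;  120 − 66 = 54;  58 − 54 = 4

4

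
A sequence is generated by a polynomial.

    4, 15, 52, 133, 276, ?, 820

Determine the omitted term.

499

Using the first 5 terms:
D1: 11  37  81  143
D2: 26  44  62
D3: 18  18
Constant third difference = 18.
Extend forward: 62 + 18 = 80;  143 + 80 = 223;  276 + 223 = 499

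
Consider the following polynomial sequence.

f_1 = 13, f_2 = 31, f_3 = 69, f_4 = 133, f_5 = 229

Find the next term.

First differences: 18  38  64  96
Second differences: 20  26  32
Third differences: 6  6
The third differences are constant (6).
32 + 6 = 38;  96 + 38 = 134;  229 + 134 = 363

363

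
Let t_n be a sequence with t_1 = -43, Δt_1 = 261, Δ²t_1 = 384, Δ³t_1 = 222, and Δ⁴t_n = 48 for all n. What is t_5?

Build the table forward from the leading diagonal:
D4: 48, 48, 48, 48, 48
D3: 222, 270, 318, 366, 414
D2: 384, 606, 876, 1194, 1560
D1: 261, 645, 1251, 2127, 3321
t: -43, 218, 863, 2114, 4241

4241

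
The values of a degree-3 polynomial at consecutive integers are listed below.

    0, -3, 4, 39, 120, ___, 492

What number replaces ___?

265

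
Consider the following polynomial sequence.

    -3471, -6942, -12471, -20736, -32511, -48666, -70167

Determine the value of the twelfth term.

-298392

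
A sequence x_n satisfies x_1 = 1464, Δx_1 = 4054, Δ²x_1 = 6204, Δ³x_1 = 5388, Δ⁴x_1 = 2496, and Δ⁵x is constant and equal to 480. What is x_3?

15776

Build the table forward from the leading diagonal:
D5: 480, 480, 480
D4: 2496, 2976, 3456
D3: 5388, 7884, 10860
D2: 6204, 11592, 19476
D1: 4054, 10258, 21850
x: 1464, 5518, 15776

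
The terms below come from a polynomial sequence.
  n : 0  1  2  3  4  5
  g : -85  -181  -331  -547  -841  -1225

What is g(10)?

-4915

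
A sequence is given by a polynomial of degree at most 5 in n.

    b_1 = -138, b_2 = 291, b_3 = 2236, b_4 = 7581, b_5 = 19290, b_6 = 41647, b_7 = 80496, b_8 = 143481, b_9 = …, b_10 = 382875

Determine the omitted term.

240286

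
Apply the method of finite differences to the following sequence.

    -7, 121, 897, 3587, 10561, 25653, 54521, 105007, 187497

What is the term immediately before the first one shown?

-9

Δ: 128  776  2690  6974  15092  28868  50486  82490
Δ²: 648  1914  4284  8118  13776  21618  32004
Δ³: 1266  2370  3834  5658  7842  10386
Δ⁴: 1104  1464  1824  2184  2544
Δ⁵: 360  360  360  360
The fifth differences are constant at 360.
Work back: 1104 − 360 = 744;  1266 − 744 = 522;  648 − 522 = 126;  128 − 126 = 2;  -7 − 2 = -9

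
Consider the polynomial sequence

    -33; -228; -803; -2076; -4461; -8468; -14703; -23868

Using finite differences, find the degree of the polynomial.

4

Δ: -195, -575, -1273, -2385, -4007, -6235, -9165
Δ²: -380, -698, -1112, -1622, -2228, -2930
Δ³: -318, -414, -510, -606, -702
Δ⁴: -96, -96, -96, -96
The fourth differences are constant, so the polynomial has degree 4.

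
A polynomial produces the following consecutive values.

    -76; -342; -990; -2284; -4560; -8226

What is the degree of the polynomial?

D1: -266, -648, -1294, -2276, -3666
D2: -382, -646, -982, -1390
D3: -264, -336, -408
D4: -72, -72
The fourth differences are constant, so the polynomial has degree 4.

4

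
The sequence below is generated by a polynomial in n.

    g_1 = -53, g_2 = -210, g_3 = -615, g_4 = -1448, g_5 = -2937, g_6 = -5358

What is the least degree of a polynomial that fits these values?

-157, -405, -833, -1489, -2421
-248, -428, -656, -932
-180, -228, -276
-48, -48
The fourth differences are constant, so the polynomial has degree 4.

4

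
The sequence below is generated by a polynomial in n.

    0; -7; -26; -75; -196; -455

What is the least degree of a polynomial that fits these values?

-7, -19, -49, -121, -259
-12, -30, -72, -138
-18, -42, -66
-24, -24
The fourth differences are constant, so the polynomial has degree 4.

4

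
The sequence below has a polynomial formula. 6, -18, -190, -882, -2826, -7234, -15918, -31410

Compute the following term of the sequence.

First differences: -24, -172, -692, -1944, -4408, -8684, -15492
Second differences: -148, -520, -1252, -2464, -4276, -6808
Third differences: -372, -732, -1212, -1812, -2532
Fourth differences: -360, -480, -600, -720
Fifth differences: -120, -120, -120
Constant fifth difference = -120, so extend:
-720 − 120 = -840;  -2532 − 840 = -3372;  -6808 − 3372 = -10180;  -15492 − 10180 = -25672;  -31410 − 25672 = -57082

-57082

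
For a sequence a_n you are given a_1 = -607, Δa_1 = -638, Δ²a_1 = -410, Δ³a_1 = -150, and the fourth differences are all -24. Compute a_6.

Build the table forward from the leading diagonal:
Fourth differences: -24, -24, -24, -24, -24, -24
Third differences: -150, -174, -198, -222, -246, -270
Second differences: -410, -560, -734, -932, -1154, -1400
First differences: -638, -1048, -1608, -2342, -3274, -4428
a: -607, -1245, -2293, -3901, -6243, -9517

-9517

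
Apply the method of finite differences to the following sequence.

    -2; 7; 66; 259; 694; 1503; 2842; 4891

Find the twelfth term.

First differences: 9, 59, 193, 435, 809, 1339, 2049
Second differences: 50, 134, 242, 374, 530, 710
Third differences: 84, 108, 132, 156, 180
Fourth differences: 24, 24, 24, 24
Constant fourth difference = 24, so extend:
180 + 24 = 204;  710 + 204 = 914;  2049 + 914 = 2963;  4891 + 2963 = 7854
204 + 24 = 228;  914 + 228 = 1142;  2963 + 1142 = 4105;  7854 + 4105 = 11959
228 + 24 = 252;  1142 + 252 = 1394;  4105 + 1394 = 5499;  11959 + 5499 = 17458
252 + 24 = 276;  1394 + 276 = 1670;  5499 + 1670 = 7169;  17458 + 7169 = 24627

24627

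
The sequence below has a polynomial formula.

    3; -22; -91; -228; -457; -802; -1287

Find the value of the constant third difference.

Δ: -25, -69, -137, -229, -345, -485
Δ²: -44, -68, -92, -116, -140
Δ³: -24, -24, -24, -24

-24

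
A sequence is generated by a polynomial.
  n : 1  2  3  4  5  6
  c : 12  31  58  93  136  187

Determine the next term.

246

First differences: 19  27  35  43  51
Second differences: 8  8  8  8
Second differences constant at 8.
51 + 8 = 59;  187 + 59 = 246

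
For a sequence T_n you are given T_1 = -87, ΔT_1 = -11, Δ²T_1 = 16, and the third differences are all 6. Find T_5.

-11

Build the table forward from the leading diagonal:
D3: 6, 6, 6, 6, 6
D2: 16, 22, 28, 34, 40
D1: -11, 5, 27, 55, 89
T: -87, -98, -93, -66, -11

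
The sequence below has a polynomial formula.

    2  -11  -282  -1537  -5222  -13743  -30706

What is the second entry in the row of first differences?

-271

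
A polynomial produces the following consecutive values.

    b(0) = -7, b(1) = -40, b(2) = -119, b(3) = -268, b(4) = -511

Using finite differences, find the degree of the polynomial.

-33, -79, -149, -243
-46, -70, -94
-24, -24
The third differences are constant, so the polynomial has degree 3.

3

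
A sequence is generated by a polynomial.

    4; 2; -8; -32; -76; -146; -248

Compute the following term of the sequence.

-388

-2, -10, -24, -44, -70, -102
-8, -14, -20, -26, -32
-6, -6, -6, -6
Constant third difference = -6, so extend:
-32 − 6 = -38;  -102 − 38 = -140;  -248 − 140 = -388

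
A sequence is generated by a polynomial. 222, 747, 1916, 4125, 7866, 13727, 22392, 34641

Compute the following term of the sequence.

51350

525 , 1169 , 2209 , 3741 , 5861 , 8665 , 12249
644 , 1040 , 1532 , 2120 , 2804 , 3584
396 , 492 , 588 , 684 , 780
96 , 96 , 96 , 96
The fourth differences are constant (96).
780 + 96 = 876;  3584 + 876 = 4460;  12249 + 4460 = 16709;  34641 + 16709 = 51350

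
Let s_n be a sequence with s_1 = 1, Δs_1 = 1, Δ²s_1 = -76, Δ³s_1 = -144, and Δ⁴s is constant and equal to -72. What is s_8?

-9148

Build the table forward from the leading diagonal:
D4: -72, -72, -72, -72, -72, -72, -72, -72
D3: -144, -216, -288, -360, -432, -504, -576, -648
D2: -76, -220, -436, -724, -1084, -1516, -2020, -2596
D1: 1, -75, -295, -731, -1455, -2539, -4055, -6075
s: 1, 2, -73, -368, -1099, -2554, -5093, -9148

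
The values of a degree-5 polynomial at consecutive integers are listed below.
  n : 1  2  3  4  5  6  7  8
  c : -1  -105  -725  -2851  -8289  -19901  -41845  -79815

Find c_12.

Δ: -104 , -620 , -2126 , -5438 , -11612 , -21944 , -37970
Δ²: -516 , -1506 , -3312 , -6174 , -10332 , -16026
Δ³: -990 , -1806 , -2862 , -4158 , -5694
Δ⁴: -816 , -1056 , -1296 , -1536
Δ⁵: -240 , -240 , -240
Fifth differences constant at -240.
-1536 − 240 = -1776;  -5694 − 1776 = -7470;  -16026 − 7470 = -23496;  -37970 − 23496 = -61466;  -79815 − 61466 = -141281
-1776 − 240 = -2016;  -7470 − 2016 = -9486;  -23496 − 9486 = -32982;  -61466 − 32982 = -94448;  -141281 − 94448 = -235729
-2016 − 240 = -2256;  -9486 − 2256 = -11742;  -32982 − 11742 = -44724;  -94448 − 44724 = -139172;  -235729 − 139172 = -374901
-2256 − 240 = -2496;  -11742 − 2496 = -14238;  -44724 − 14238 = -58962;  -139172 − 58962 = -198134;  -374901 − 198134 = -573035

-573035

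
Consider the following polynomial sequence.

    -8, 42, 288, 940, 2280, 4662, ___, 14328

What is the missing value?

8512

Using the first 6 terms:
Δ: 50, 246, 652, 1340, 2382
Δ²: 196, 406, 688, 1042
Δ³: 210, 282, 354
Δ⁴: 72, 72
Constant fourth difference = 72.
Extend forward: 354 + 72 = 426;  1042 + 426 = 1468;  2382 + 1468 = 3850;  4662 + 3850 = 8512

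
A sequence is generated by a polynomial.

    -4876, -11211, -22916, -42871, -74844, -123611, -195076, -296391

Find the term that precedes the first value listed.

-1799

-6335  -11705  -19955  -31973  -48767  -71465  -101315
-5370  -8250  -12018  -16794  -22698  -29850
-2880  -3768  -4776  -5904  -7152
-888  -1008  -1128  -1248
-120  -120  -120
The fifth differences are constant at -120.
Work back: -888 + 120 = -768;  -2880 + 768 = -2112;  -5370 + 2112 = -3258;  -6335 + 3258 = -3077;  -4876 + 3077 = -1799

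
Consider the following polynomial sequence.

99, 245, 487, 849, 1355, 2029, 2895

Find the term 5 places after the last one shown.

First differences: 146 , 242 , 362 , 506 , 674 , 866
Second differences: 96 , 120 , 144 , 168 , 192
Third differences: 24 , 24 , 24 , 24
Third differences constant at 24.
192 + 24 = 216;  866 + 216 = 1082;  2895 + 1082 = 3977
216 + 24 = 240;  1082 + 240 = 1322;  3977 + 1322 = 5299
240 + 24 = 264;  1322 + 264 = 1586;  5299 + 1586 = 6885
264 + 24 = 288;  1586 + 288 = 1874;  6885 + 1874 = 8759
288 + 24 = 312;  1874 + 312 = 2186;  8759 + 2186 = 10945

10945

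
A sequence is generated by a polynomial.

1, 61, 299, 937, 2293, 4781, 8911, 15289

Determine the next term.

24617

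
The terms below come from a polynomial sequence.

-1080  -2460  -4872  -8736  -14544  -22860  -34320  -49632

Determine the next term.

-69576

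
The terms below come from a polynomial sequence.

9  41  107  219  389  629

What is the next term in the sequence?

951

32 , 66 , 112 , 170 , 240
34 , 46 , 58 , 70
12 , 12 , 12
Third differences constant at 12.
70 + 12 = 82;  240 + 82 = 322;  629 + 322 = 951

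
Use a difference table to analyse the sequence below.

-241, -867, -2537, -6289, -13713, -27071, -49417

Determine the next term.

D1: -626 , -1670 , -3752 , -7424 , -13358 , -22346
D2: -1044 , -2082 , -3672 , -5934 , -8988
D3: -1038 , -1590 , -2262 , -3054
D4: -552 , -672 , -792
D5: -120 , -120
The fifth differences are constant (-120).
-792 − 120 = -912;  -3054 − 912 = -3966;  -8988 − 3966 = -12954;  -22346 − 12954 = -35300;  -49417 − 35300 = -84717

-84717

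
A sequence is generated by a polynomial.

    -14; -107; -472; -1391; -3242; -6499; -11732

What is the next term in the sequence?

-19607

Δ: -93, -365, -919, -1851, -3257, -5233
Δ²: -272, -554, -932, -1406, -1976
Δ³: -282, -378, -474, -570
Δ⁴: -96, -96, -96
The fourth differences are constant (-96).
-570 − 96 = -666;  -1976 − 666 = -2642;  -5233 − 2642 = -7875;  -11732 − 7875 = -19607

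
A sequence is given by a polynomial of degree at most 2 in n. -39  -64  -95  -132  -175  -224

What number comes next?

-279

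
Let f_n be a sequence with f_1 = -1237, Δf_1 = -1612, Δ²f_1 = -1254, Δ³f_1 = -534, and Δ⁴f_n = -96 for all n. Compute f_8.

Build the table forward from the leading diagonal:
Δ⁴: -96, -96, -96, -96, -96, -96, -96, -96
Δ³: -534, -630, -726, -822, -918, -1014, -1110, -1206
Δ²: -1254, -1788, -2418, -3144, -3966, -4884, -5898, -7008
Δ: -1612, -2866, -4654, -7072, -10216, -14182, -19066, -24964
f: -1237, -2849, -5715, -10369, -17441, -27657, -41839, -60905

-60905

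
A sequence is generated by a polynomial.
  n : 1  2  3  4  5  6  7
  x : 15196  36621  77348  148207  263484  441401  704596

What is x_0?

D1: 21425  40727  70859  115277  177917  263195
D2: 19302  30132  44418  62640  85278
D3: 10830  14286  18222  22638
D4: 3456  3936  4416
D5: 480  480
The fifth differences are constant at 480.
Work back: 3456 − 480 = 2976;  10830 − 2976 = 7854;  19302 − 7854 = 11448;  21425 − 11448 = 9977;  15196 − 9977 = 5219

5219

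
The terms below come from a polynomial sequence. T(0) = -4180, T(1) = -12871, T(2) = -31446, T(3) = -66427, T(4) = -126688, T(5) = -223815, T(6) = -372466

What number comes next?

-590731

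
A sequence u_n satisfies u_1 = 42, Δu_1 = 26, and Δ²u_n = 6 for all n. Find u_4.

Build the table forward from the leading diagonal:
Second differences: 6  6  6  6
First differences: 26  32  38  44
u: 42  68  100  138

138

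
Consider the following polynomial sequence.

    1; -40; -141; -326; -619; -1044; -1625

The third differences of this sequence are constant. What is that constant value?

D1: -41, -101, -185, -293, -425, -581
D2: -60, -84, -108, -132, -156
D3: -24, -24, -24, -24

-24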